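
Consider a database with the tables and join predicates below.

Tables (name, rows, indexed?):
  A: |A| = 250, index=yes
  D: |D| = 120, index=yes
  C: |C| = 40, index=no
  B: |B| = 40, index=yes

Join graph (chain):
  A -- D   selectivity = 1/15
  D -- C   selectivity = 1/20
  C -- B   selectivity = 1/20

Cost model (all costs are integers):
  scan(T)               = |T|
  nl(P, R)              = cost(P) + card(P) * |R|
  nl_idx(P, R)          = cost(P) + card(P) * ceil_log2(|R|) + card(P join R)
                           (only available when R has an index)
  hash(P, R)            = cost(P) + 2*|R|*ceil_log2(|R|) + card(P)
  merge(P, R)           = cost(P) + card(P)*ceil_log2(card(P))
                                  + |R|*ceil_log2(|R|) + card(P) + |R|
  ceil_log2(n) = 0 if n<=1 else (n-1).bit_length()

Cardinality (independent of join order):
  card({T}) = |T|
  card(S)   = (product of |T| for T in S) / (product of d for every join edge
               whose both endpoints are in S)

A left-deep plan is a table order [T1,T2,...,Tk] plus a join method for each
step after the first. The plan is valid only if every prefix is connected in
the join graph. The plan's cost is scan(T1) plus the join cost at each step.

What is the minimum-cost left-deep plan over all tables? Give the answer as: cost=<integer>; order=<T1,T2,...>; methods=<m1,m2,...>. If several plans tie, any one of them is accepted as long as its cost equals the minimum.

cost=5760; order=C,D,B,A; methods=nl_idx,hash,hash

Selinger DP (subsets sized 1..n):
  {A}: scan cost=250, card=250
  {D}: scan cost=120, card=120
  {C}: scan cost=40, card=40
  {B}: scan cost=40, card=40
  {AD}: card=2000; try (D,hash)→2180, (A,nl_idx)→3080, (A,merge)→3330, (D,merge)→3460, (D,nl_idx)→4000, (A,hash)→4240 …(+2); best=2180 via (D,hash)
  {CD}: card=240; try (D,nl_idx)→560, (C,hash)→720, (D,merge)→1280, (C,merge)→1360, (D,hash)→1760, (D,nl)→4840 …(+1); best=560 via (D,nl_idx)
  {BC}: card=80; try (B,nl_idx)→360, (C,hash)→560, (B,hash)→560, (C,merge)→600, (B,merge)→600, (C,nl)→1640 …(+1); best=360 via (B,nl_idx)
  {ACD}: card=4000; try (C,hash)→4660, (A,hash)→4800, (A,merge)→4970, (A,nl_idx)→6480, (C,merge)→26460, (A,nl)→60560 …(+1); best=4660 via (C,hash)
  {BCD}: card=480; try (B,hash)→1280, (D,nl_idx)→1400, (D,merge)→1960, (D,hash)→2120, (B,nl_idx)→2480, (B,merge)→3000 …(+2); best=1280 via (B,hash)
  {ABCD}: card=8000; try (A,hash)→5760, (A,merge)→8330, (B,hash)→9140, (A,nl_idx)→13120, (B,nl_idx)→36660, (B,merge)→56940 …(+2); best=5760 via (A,hash)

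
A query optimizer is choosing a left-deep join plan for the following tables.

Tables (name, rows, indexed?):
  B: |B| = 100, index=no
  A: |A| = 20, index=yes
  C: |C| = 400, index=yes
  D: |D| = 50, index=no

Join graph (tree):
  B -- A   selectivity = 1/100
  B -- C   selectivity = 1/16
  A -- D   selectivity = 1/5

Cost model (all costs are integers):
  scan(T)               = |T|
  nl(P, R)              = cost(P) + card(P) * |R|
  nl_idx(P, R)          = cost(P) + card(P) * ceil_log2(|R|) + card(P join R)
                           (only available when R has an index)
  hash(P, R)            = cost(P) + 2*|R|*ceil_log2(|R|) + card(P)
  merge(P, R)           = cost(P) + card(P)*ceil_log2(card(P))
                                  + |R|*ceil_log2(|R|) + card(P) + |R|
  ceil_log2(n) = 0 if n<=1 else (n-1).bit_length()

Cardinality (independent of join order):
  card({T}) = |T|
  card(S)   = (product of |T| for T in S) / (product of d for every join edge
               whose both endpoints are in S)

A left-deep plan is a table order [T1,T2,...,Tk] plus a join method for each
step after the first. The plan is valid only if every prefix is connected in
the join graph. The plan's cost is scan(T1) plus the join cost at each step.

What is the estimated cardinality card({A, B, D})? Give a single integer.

Tables in S: A(20), B(100), D(50)
Edges inside S: B-A(d=100), A-D(d=5)
numerator = 20 * 100 * 50 = 100000
denominator = 100 * 5 = 500
card(S) = 100000 / 500 = 200

200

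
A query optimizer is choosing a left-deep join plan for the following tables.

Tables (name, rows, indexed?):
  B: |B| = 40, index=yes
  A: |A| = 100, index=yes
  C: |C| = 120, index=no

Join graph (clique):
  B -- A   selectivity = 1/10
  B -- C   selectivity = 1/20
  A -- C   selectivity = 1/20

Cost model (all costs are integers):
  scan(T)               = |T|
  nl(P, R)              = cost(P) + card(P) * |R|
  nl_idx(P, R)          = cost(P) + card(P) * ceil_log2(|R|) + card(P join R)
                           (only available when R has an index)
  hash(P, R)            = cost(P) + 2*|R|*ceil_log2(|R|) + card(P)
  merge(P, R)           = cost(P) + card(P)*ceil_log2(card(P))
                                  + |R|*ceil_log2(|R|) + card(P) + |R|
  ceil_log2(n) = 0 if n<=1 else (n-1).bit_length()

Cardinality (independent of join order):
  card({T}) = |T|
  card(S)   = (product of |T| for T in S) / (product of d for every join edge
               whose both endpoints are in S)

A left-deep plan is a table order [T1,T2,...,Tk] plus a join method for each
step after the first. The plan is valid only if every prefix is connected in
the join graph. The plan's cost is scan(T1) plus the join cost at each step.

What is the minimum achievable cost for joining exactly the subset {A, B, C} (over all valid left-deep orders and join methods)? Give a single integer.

Selinger DP over subsets of {A,B,C}:
  {B}: scan cost=40, card=40
  {A}: scan cost=100, card=100
  {C}: scan cost=120, card=120
  {AB}: card=400; try (B,hash)→680, (A,nl_idx)→720, (B,nl_idx)→1100, (A,merge)→1120, (B,merge)→1180, (A,hash)→1480 …(+2); best=680 via (B,hash)
  {BC}: card=240; try (B,hash)→720, (B,nl_idx)→1080, (C,merge)→1280, (B,merge)→1360, (C,hash)→1760, (C,nl)→4840 …(+1); best=720 via (B,hash)
  {AC}: card=600; try (A,nl_idx)→1560, (A,hash)→1640, (C,merge)→1860, (C,hash)→1880, (A,merge)→1880, (C,nl)→12100 …(+1); best=1560 via (A,nl_idx)
  {ABC}: card=120; try (A,hash)→2360, (A,nl_idx)→2520, (B,hash)→2640, (C,hash)→2760, (A,merge)→3680, (B,nl_idx)→5280 …(+5); best=2360 via (A,hash)

2360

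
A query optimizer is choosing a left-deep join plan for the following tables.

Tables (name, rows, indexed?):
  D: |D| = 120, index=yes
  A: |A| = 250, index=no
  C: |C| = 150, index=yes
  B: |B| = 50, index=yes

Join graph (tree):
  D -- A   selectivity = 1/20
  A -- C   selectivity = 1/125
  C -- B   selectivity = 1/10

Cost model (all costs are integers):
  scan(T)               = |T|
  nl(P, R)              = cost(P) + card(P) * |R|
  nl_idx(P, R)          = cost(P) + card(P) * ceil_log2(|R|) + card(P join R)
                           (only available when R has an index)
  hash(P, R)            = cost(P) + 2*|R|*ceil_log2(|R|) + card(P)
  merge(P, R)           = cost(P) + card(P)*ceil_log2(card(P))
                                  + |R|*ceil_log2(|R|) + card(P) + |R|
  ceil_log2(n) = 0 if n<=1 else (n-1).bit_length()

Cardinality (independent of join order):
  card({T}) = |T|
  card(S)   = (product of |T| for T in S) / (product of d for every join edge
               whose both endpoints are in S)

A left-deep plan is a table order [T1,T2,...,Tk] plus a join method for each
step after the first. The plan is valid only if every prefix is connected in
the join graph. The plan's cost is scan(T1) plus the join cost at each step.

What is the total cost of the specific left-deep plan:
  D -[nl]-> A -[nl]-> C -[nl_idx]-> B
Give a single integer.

274920

step 1: scan D: cost=120, card=120
step 2: join A via nl
    card(P join A) = 120*250/(20) = 1500
    cost = 120 + 120*250 = 30120
step 3: join C via nl
    card(P join C) = 1500*150/(125) = 1800
    cost = 30120 + 1500*150 = 255120
step 4: join B via nl_idx
    card(P join B) = 1800*50/(10) = 9000
    cost = 255120 + 1800*6 + 9000 = 274920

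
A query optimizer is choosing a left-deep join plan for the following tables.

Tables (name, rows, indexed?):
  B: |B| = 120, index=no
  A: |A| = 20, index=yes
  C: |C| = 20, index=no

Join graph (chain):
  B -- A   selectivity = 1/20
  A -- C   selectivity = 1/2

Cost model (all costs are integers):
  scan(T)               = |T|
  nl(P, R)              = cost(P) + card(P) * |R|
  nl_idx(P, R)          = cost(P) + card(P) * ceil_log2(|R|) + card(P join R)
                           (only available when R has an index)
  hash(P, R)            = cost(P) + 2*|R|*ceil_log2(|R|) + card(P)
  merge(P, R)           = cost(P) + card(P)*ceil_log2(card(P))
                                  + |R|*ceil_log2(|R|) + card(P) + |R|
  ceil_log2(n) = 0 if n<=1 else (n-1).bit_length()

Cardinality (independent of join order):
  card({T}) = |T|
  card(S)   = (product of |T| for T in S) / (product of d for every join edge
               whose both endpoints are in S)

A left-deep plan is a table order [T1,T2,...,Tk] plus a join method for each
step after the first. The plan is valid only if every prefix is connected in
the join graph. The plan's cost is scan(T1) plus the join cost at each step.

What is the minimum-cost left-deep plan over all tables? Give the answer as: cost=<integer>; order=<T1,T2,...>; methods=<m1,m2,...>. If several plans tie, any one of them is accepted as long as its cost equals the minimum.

cost=760; order=B,A,C; methods=hash,hash

Selinger DP (subsets sized 1..n):
  {B}: scan cost=120, card=120
  {A}: scan cost=20, card=20
  {C}: scan cost=20, card=20
  {AB}: card=120; try (A,hash)→440, (A,nl_idx)→840, (B,merge)→1100, (A,merge)→1200, (B,hash)→1720, (B,nl)→2420 …(+1); best=440 via (A,hash)
  {AC}: card=200; try (C,hash)→240, (A,hash)→240, (C,merge)→260, (A,merge)→260, (A,nl_idx)→320, (C,nl)→420 …(+1); best=240 via (C,hash)
  {ABC}: card=1200; try (C,hash)→760, (C,merge)→1520, (B,hash)→2120, (C,nl)→2840, (B,merge)→3000, (B,nl)→24240; best=760 via (C,hash)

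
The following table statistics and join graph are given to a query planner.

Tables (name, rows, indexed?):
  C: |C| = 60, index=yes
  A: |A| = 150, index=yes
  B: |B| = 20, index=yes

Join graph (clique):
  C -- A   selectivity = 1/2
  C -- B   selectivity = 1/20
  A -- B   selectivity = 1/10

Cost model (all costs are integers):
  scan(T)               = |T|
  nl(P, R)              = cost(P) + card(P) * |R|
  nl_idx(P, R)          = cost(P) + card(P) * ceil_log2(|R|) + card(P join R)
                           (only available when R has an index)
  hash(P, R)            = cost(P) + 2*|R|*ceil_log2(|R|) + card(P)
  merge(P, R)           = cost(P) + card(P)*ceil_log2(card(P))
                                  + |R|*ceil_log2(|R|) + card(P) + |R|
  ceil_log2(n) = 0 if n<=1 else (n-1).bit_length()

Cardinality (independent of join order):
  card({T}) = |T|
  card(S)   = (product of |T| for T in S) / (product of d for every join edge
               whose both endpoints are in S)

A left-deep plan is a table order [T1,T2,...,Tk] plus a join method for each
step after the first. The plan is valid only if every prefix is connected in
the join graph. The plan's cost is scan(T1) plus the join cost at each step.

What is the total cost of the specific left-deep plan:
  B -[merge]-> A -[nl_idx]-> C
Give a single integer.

step 1: scan B: cost=20, card=20
step 2: join A via merge
    card(P join A) = 20*150/(10) = 300
    cost = 20 + 20*5 + 150*8 + 20 + 150 = 1490
step 3: join C via nl_idx
    card(P join C) = 300*60/(2*20) = 450
    cost = 1490 + 300*6 + 450 = 3740

3740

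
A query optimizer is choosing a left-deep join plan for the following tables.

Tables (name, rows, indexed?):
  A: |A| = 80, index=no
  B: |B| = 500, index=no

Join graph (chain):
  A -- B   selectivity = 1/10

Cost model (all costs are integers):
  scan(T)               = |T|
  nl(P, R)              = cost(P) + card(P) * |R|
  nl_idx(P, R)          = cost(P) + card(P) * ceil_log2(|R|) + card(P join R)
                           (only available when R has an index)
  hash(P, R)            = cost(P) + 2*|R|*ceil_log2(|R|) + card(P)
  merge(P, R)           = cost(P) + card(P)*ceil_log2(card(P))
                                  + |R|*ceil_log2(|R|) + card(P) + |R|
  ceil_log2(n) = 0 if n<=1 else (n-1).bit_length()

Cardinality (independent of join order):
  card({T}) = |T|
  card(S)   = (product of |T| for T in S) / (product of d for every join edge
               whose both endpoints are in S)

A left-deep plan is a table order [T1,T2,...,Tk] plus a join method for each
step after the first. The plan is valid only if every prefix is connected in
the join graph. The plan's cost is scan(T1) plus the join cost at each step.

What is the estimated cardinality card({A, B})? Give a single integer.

4000

Tables in S: A(80), B(500)
Edges inside S: A-B(d=10)
numerator = 80 * 500 = 40000
denominator = 10 = 10
card(S) = 40000 / 10 = 4000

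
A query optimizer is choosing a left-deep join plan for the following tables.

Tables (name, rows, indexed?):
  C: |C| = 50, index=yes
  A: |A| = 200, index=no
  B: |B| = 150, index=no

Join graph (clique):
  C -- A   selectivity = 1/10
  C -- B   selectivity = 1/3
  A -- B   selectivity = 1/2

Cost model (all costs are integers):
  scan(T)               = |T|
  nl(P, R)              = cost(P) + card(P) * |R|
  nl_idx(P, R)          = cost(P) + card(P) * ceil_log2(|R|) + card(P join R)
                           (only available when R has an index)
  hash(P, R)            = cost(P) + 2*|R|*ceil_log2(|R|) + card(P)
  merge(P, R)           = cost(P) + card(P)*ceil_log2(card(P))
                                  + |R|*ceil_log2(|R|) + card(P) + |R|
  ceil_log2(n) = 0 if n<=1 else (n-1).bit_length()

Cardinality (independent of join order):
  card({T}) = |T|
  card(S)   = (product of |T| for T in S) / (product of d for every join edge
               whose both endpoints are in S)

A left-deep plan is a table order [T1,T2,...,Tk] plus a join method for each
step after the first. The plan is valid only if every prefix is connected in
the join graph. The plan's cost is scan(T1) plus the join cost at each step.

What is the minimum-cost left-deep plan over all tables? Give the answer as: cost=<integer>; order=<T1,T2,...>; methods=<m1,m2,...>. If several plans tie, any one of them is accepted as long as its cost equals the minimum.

cost=4400; order=A,C,B; methods=hash,hash

Selinger DP (subsets sized 1..n):
  {C}: scan cost=50, card=50
  {A}: scan cost=200, card=200
  {B}: scan cost=150, card=150
  {AC}: card=1000; try (C,hash)→1000, (A,merge)→2200, (C,merge)→2350, (C,nl_idx)→2400, (A,hash)→3300, (A,nl)→10050 …(+1); best=1000 via (C,hash)
  {BC}: card=2500; try (C,hash)→900, (B,merge)→1750, (C,merge)→1850, (B,hash)→2500, (C,nl_idx)→3550, (B,nl)→7550 …(+1); best=900 via (C,hash)
  {AB}: card=15000; try (B,hash)→2800, (A,merge)→3300, (B,merge)→3350, (A,hash)→3500, (A,nl)→30150, (B,nl)→30200; best=2800 via (B,hash)
  {ABC}: card=25000; try (B,hash)→4400, (A,hash)→6600, (B,merge)→13350, (C,hash)→18400, (A,merge)→35200, (C,nl_idx)→117800 …(+4); best=4400 via (B,hash)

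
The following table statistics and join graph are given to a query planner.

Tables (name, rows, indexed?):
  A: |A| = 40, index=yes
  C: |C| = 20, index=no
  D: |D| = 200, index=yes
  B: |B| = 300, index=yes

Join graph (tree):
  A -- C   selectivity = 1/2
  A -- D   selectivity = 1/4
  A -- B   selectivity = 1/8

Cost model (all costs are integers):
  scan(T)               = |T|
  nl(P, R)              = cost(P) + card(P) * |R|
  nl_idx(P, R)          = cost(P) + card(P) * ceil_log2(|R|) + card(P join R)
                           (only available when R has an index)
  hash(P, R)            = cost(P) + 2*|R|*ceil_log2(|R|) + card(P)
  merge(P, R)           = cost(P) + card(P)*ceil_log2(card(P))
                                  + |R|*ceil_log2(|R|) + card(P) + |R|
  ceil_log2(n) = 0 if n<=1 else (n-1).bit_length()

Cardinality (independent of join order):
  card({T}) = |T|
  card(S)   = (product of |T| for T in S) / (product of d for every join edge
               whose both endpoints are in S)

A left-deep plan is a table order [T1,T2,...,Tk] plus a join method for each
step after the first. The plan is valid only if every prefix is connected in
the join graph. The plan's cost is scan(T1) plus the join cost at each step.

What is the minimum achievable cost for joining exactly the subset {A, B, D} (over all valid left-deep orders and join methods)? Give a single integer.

5780

Selinger DP over subsets of {A,B,D}:
  {A}: scan cost=40, card=40
  {D}: scan cost=200, card=200
  {B}: scan cost=300, card=300
  {AD}: card=2000; try (A,hash)→880, (D,merge)→2120, (A,merge)→2280, (D,nl_idx)→2360, (D,hash)→3280, (A,nl_idx)→3400 …(+2); best=880 via (A,hash)
  {AB}: card=1500; try (A,hash)→1080, (B,nl_idx)→1900, (B,merge)→3320, (A,merge)→3580, (A,nl_idx)→3600, (B,hash)→5480 …(+2); best=1080 via (A,hash)
  {ABD}: card=75000; try (D,hash)→5780, (B,hash)→8280, (D,merge)→20880, (B,merge)→27880, (D,nl_idx)→88080, (B,nl_idx)→93880 …(+2); best=5780 via (D,hash)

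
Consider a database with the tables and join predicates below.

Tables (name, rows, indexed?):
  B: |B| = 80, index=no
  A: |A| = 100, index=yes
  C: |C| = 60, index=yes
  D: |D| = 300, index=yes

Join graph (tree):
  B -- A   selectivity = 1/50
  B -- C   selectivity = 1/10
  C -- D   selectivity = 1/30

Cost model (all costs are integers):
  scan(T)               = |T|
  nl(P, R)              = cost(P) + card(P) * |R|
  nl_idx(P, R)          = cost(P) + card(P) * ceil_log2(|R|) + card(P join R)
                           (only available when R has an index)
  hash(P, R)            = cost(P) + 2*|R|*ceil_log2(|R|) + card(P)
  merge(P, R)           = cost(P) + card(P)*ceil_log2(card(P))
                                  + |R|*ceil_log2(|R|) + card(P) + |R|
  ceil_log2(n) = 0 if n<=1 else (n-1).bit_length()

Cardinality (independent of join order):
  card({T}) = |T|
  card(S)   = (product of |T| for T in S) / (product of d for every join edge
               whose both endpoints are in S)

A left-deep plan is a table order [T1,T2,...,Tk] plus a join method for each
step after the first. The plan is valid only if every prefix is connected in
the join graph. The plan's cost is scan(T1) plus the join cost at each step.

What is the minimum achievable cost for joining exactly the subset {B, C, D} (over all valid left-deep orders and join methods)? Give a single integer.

Selinger DP over subsets of {B,C,D}:
  {B}: scan cost=80, card=80
  {C}: scan cost=60, card=60
  {D}: scan cost=300, card=300
  {BC}: card=480; try (C,hash)→880, (C,nl_idx)→1040, (B,merge)→1120, (C,merge)→1140, (B,hash)→1240, (B,nl)→4860 …(+1); best=880 via (C,hash)
  {CD}: card=600; try (D,nl_idx)→1200, (C,hash)→1320, (C,nl_idx)→2700, (D,merge)→3480, (C,merge)→3720, (D,hash)→5520 …(+2); best=1200 via (D,nl_idx)
  {BCD}: card=4800; try (B,hash)→2920, (D,hash)→6760, (B,merge)→8440, (D,merge)→8680, (D,nl_idx)→10000, (B,nl)→49200 …(+1); best=2920 via (B,hash)

2920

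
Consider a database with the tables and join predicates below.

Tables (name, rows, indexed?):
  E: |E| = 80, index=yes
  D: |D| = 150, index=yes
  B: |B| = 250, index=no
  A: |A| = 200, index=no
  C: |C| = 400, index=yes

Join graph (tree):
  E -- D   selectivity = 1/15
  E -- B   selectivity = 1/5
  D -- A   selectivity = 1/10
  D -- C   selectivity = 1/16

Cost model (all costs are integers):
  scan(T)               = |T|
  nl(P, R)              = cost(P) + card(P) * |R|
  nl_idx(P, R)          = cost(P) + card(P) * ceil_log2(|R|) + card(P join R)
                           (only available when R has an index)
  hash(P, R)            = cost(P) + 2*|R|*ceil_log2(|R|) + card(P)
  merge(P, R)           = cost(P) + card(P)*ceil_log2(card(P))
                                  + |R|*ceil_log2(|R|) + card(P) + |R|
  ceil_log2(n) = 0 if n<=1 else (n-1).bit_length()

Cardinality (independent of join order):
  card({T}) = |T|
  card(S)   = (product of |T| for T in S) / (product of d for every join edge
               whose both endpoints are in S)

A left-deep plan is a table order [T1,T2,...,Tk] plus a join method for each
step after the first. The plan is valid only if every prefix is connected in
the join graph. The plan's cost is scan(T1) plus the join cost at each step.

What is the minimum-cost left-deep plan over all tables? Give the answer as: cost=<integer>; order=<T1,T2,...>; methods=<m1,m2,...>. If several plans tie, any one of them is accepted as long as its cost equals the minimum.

cost=432620; order=D,E,A,C,B; methods=hash,hash,hash,hash

Selinger DP (subsets sized 1..n):
  {E}: scan cost=80, card=80
  {D}: scan cost=150, card=150
  {B}: scan cost=250, card=250
  {A}: scan cost=200, card=200
  {C}: scan cost=400, card=400
  {DE}: card=800; try (E,hash)→1420, (D,nl_idx)→1520, (E,nl_idx)→2000, (D,merge)→2070, (E,merge)→2140, (D,hash)→2560 …(+2); best=1420 via (E,hash)
  {BE}: card=4000; try (E,hash)→1620, (B,merge)→2970, (E,merge)→3140, (B,hash)→4160, (E,nl_idx)→6000, (B,nl)→20080 …(+1); best=1620 via (E,hash)
  {AD}: card=3000; try (D,hash)→2800, (A,merge)→3300, (D,merge)→3350, (A,hash)→3500, (D,nl_idx)→4800, (A,nl)→30150 …(+1); best=2800 via (D,hash)
  {CD}: card=3750; try (D,hash)→3200, (C,nl_idx)→5250, (C,merge)→5500, (D,merge)→5750, (D,nl_idx)→7350, (C,hash)→7500 …(+2); best=3200 via (D,hash)
  {BDE}: card=40000; try (B,hash)→6220, (D,hash)→8020, (B,merge)→12470, (D,merge)→54970, (D,nl_idx)→73620, (B,nl)→201420 …(+1); best=6220 via (B,hash)
  {ADE}: card=16000; try (A,hash)→5420, (E,hash)→6920, (A,merge)→12020, (E,nl_idx)→39800, (E,merge)→42440, (A,nl)→161420 …(+1); best=5420 via (A,hash)
  {CDE}: card=20000; try (E,hash)→8070, (C,hash)→9420, (C,merge)→14220, (C,nl_idx)→28620, (E,nl_idx)→49450, (E,merge)→52590 …(+2); best=8070 via (E,hash)
  {ACD}: card=75000; try (A,hash)→10150, (C,hash)→13000, (C,merge)→45800, (A,merge)→53750, (C,nl_idx)→104800, (A,nl)→753200 …(+1); best=10150 via (A,hash)
  {ABDE}: card=800000; try (B,hash)→25420, (A,hash)→49420, (B,merge)→247670, (A,merge)→688020, (B,nl)→4005420, (A,nl)→8006220; best=25420 via (B,hash)
  {BCDE}: card=1000000; try (B,hash)→32070, (C,hash)→53420, (B,merge)→330320, (C,merge)→690220, (C,nl_idx)→1366220, (B,nl)→5008070 …(+1); best=32070 via (B,hash)
  {ACDE}: card=400000; try (C,hash)→28620, (A,hash)→31270, (E,hash)→86270, (C,merge)→249420, (A,merge)→329870, (C,nl_idx)→549420 …(+5); best=28620 via (C,hash)
  {ABCDE}: card=20000000; try (B,hash)→432620, (C,hash)→832620, (A,hash)→1035270, (B,merge)→8030870, (C,merge)→16829420, (A,merge)→21033870 …(+4); best=432620 via (B,hash)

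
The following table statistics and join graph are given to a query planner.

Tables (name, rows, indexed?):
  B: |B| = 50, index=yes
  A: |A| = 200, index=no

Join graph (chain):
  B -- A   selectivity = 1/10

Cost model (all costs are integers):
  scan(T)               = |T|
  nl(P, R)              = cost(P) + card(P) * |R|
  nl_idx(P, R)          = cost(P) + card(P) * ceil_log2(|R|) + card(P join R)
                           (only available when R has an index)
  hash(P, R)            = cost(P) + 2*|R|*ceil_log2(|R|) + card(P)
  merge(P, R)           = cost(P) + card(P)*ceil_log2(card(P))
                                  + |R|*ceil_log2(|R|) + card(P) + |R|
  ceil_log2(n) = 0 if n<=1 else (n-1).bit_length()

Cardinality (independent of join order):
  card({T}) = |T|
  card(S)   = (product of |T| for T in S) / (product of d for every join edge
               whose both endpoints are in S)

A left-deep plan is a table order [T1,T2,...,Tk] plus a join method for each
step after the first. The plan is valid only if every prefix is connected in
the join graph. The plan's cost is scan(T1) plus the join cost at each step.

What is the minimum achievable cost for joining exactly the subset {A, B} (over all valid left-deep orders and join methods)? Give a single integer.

1000

Selinger DP over subsets of {A,B}:
  {B}: scan cost=50, card=50
  {A}: scan cost=200, card=200
  {AB}: card=1000; try (B,hash)→1000, (A,merge)→2200, (B,merge)→2350, (B,nl_idx)→2400, (A,hash)→3300, (A,nl)→10050 …(+1); best=1000 via (B,hash)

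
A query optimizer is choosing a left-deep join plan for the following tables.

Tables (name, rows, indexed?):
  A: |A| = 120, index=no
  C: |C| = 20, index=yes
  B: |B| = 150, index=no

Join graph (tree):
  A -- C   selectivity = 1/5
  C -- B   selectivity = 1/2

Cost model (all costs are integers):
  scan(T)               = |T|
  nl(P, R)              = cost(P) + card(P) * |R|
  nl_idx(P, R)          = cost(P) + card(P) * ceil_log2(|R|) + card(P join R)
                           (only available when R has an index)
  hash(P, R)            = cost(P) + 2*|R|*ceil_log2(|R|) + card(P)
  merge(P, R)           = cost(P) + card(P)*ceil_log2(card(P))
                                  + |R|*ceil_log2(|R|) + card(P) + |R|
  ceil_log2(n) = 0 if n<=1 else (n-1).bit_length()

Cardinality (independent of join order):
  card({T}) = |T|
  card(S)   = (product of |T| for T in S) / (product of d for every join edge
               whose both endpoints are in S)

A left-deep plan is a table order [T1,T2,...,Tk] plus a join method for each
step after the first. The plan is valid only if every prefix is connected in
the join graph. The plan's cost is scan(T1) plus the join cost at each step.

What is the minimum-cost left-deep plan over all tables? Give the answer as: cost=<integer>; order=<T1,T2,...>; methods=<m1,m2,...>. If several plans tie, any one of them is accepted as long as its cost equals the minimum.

Selinger DP (subsets sized 1..n):
  {A}: scan cost=120, card=120
  {C}: scan cost=20, card=20
  {B}: scan cost=150, card=150
  {AC}: card=480; try (C,hash)→440, (A,merge)→1100, (C,merge)→1200, (C,nl_idx)→1200, (A,hash)→1720, (A,nl)→2420 …(+1); best=440 via (C,hash)
  {BC}: card=1500; try (C,hash)→500, (B,merge)→1490, (C,merge)→1620, (C,nl_idx)→2400, (B,hash)→2440, (B,nl)→3020 …(+1); best=500 via (C,hash)
  {ABC}: card=36000; try (B,hash)→3320, (A,hash)→3680, (B,merge)→6590, (A,merge)→19460, (B,nl)→72440, (A,nl)→180500; best=3320 via (B,hash)

cost=3320; order=A,C,B; methods=hash,hash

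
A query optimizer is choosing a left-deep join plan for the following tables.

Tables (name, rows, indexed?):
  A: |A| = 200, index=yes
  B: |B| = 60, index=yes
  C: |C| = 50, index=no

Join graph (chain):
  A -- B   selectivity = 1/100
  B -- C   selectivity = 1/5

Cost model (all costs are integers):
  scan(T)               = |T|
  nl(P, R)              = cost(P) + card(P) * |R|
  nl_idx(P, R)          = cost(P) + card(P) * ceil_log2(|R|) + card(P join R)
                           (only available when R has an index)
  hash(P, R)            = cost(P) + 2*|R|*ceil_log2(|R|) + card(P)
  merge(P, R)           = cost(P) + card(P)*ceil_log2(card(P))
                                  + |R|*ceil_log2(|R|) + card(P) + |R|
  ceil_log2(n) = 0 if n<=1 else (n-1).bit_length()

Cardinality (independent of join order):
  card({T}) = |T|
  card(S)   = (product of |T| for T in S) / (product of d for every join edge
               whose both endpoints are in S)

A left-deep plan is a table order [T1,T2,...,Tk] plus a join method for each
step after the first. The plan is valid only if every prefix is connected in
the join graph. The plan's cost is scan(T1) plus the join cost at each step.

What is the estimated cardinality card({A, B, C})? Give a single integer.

Tables in S: A(200), B(60), C(50)
Edges inside S: A-B(d=100), B-C(d=5)
numerator = 200 * 60 * 50 = 600000
denominator = 100 * 5 = 500
card(S) = 600000 / 500 = 1200

1200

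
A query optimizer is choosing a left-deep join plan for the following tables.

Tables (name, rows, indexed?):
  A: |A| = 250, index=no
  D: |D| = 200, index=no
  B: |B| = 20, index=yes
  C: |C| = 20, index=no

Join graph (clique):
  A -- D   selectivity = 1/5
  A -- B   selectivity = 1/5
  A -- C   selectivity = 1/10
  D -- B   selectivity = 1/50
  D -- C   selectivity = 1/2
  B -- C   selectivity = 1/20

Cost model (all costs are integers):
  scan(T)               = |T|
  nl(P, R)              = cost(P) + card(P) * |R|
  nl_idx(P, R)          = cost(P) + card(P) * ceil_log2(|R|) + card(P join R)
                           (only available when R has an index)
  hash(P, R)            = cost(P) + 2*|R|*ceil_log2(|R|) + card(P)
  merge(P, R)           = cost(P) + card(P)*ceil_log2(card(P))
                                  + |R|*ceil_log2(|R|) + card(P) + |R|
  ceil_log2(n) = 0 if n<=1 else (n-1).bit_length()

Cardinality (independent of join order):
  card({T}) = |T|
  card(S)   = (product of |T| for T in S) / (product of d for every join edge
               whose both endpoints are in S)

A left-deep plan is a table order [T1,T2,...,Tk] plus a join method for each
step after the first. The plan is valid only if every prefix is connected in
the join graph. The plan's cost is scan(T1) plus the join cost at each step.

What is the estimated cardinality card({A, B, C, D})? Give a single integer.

Tables in S: A(250), B(20), C(20), D(200)
Edges inside S: A-D(d=5), A-B(d=5), A-C(d=10), D-B(d=50), D-C(d=2), B-C(d=20)
numerator = 250 * 20 * 20 * 200 = 20000000
denominator = 5 * 5 * 10 * 50 * 2 * 20 = 500000
card(S) = 20000000 / 500000 = 40

40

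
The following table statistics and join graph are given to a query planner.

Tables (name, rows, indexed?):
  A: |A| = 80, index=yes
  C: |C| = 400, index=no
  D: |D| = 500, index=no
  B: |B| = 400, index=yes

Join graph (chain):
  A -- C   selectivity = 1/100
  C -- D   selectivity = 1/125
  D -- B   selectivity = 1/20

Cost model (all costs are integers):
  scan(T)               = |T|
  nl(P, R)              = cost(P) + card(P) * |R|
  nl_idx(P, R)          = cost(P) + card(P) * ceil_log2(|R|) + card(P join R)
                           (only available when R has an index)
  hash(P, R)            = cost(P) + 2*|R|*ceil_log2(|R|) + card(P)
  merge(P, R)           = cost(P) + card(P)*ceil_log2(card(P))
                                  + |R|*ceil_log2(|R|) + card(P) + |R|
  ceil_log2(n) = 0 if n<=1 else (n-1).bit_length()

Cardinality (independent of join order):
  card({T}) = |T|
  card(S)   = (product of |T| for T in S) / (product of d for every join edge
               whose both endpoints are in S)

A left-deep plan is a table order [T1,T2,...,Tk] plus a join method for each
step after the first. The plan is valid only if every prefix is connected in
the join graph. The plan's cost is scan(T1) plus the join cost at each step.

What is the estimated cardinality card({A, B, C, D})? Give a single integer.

Tables in S: A(80), B(400), C(400), D(500)
Edges inside S: A-C(d=100), C-D(d=125), D-B(d=20)
numerator = 80 * 400 * 400 * 500 = 6400000000
denominator = 100 * 125 * 20 = 250000
card(S) = 6400000000 / 250000 = 25600

25600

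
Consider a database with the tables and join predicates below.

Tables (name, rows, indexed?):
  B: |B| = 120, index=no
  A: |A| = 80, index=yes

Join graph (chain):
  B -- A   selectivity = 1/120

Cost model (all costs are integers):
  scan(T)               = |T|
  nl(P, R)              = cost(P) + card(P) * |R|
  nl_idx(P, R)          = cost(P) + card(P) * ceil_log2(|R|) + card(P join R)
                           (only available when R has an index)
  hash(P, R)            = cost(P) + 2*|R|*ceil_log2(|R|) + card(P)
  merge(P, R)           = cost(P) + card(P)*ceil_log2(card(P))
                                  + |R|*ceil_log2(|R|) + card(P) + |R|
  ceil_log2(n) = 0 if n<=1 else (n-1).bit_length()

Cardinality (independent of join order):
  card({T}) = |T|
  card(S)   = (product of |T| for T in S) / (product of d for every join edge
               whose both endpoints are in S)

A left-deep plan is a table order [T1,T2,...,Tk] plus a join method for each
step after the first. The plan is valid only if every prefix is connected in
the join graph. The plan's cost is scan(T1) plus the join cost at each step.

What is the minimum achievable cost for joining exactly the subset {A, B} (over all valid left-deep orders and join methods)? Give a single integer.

1040

Selinger DP over subsets of {A,B}:
  {B}: scan cost=120, card=120
  {A}: scan cost=80, card=80
  {AB}: card=80; try (A,nl_idx)→1040, (A,hash)→1360, (B,merge)→1680, (A,merge)→1720, (B,hash)→1840, (B,nl)→9680 …(+1); best=1040 via (A,nl_idx)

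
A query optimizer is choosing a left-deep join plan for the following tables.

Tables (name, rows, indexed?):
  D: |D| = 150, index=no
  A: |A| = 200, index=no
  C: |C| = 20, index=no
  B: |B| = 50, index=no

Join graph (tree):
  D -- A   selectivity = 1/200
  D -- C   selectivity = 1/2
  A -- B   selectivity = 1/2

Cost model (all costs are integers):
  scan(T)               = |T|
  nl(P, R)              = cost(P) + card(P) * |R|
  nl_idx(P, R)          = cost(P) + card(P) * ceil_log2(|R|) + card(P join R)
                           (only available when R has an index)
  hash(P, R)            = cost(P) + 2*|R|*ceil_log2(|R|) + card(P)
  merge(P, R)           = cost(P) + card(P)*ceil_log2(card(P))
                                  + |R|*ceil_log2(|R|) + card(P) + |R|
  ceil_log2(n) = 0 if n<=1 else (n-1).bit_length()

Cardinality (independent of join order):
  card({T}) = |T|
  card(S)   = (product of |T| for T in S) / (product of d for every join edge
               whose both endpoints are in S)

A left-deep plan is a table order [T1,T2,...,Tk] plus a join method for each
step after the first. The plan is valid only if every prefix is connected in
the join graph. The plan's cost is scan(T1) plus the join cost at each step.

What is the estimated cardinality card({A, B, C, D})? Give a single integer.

37500

Tables in S: A(200), B(50), C(20), D(150)
Edges inside S: D-A(d=200), D-C(d=2), A-B(d=2)
numerator = 200 * 50 * 20 * 150 = 30000000
denominator = 200 * 2 * 2 = 800
card(S) = 30000000 / 800 = 37500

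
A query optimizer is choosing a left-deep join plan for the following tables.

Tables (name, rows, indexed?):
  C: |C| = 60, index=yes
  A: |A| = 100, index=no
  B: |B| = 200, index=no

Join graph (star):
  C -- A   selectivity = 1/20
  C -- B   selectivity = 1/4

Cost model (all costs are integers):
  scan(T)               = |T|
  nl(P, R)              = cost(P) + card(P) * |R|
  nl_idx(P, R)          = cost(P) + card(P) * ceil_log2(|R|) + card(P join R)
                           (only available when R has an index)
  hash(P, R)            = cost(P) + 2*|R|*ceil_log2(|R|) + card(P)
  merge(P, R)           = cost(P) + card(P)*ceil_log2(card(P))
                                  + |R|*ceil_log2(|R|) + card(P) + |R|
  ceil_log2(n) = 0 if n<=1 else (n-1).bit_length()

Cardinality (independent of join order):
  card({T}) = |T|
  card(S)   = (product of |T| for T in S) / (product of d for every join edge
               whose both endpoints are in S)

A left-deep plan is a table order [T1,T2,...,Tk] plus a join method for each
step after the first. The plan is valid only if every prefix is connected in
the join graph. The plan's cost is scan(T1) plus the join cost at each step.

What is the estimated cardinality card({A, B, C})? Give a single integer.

15000

Tables in S: A(100), B(200), C(60)
Edges inside S: C-A(d=20), C-B(d=4)
numerator = 100 * 200 * 60 = 1200000
denominator = 20 * 4 = 80
card(S) = 1200000 / 80 = 15000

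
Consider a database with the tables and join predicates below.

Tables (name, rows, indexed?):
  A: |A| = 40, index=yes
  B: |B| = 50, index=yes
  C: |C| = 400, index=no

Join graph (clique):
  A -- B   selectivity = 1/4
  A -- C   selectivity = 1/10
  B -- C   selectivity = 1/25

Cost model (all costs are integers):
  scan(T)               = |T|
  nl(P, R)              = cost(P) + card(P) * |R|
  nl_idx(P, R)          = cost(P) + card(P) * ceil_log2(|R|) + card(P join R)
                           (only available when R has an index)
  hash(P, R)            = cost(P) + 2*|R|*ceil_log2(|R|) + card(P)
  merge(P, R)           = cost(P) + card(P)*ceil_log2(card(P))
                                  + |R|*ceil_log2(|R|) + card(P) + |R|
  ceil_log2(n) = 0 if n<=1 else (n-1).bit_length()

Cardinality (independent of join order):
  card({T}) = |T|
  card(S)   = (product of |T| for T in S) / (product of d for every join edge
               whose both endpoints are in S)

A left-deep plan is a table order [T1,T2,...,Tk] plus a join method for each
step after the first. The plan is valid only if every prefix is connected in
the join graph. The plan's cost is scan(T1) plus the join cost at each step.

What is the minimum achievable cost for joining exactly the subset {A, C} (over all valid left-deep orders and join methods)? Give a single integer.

1280

Selinger DP over subsets of {A,C}:
  {A}: scan cost=40, card=40
  {C}: scan cost=400, card=400
  {AC}: card=1600; try (A,hash)→1280, (C,merge)→4320, (A,nl_idx)→4400, (A,merge)→4680, (C,hash)→7280, (C,nl)→16040 …(+1); best=1280 via (A,hash)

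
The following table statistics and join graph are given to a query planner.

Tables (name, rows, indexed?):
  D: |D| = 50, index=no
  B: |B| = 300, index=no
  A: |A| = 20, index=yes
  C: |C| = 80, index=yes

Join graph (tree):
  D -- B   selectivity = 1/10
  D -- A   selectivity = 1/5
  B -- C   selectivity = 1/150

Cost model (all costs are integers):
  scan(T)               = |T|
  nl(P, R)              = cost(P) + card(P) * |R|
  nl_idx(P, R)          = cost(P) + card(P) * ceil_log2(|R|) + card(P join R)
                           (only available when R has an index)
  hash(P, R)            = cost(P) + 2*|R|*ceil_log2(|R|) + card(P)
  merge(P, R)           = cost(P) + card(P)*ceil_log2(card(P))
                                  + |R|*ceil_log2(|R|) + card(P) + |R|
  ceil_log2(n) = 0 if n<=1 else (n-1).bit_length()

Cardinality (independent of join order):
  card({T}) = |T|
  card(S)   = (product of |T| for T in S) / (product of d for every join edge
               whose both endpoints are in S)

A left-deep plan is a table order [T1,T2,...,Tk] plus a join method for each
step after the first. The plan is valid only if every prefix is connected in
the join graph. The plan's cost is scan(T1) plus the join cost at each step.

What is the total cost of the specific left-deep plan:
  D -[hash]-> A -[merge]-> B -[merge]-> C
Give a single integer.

step 1: scan D: cost=50, card=50
step 2: join A via hash
    card(P join A) = 50*20/(5) = 200
    cost = 50 + 2*20*5 + 50 = 300
step 3: join B via merge
    card(P join B) = 200*300/(10) = 6000
    cost = 300 + 200*8 + 300*9 + 200 + 300 = 5100
step 4: join C via merge
    card(P join C) = 6000*80/(150) = 3200
    cost = 5100 + 6000*13 + 80*7 + 6000 + 80 = 89740

89740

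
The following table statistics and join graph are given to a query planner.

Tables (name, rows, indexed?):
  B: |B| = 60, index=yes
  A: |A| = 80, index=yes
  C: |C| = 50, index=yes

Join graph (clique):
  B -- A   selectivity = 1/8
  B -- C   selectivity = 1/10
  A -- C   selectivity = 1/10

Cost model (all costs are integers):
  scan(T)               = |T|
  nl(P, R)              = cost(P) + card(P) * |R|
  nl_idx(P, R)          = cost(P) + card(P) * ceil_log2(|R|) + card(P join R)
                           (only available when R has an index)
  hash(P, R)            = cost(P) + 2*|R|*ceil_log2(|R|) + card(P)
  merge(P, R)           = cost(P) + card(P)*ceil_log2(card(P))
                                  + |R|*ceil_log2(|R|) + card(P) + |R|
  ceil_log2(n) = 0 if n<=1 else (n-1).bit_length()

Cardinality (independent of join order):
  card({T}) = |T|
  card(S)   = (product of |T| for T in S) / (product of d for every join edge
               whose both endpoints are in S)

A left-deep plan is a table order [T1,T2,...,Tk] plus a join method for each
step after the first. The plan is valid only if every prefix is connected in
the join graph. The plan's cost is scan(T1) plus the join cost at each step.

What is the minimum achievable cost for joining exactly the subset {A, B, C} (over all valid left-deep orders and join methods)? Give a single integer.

Selinger DP over subsets of {A,B,C}:
  {B}: scan cost=60, card=60
  {A}: scan cost=80, card=80
  {C}: scan cost=50, card=50
  {AB}: card=600; try (B,hash)→880, (A,nl_idx)→1080, (A,merge)→1120, (B,merge)→1140, (B,nl_idx)→1160, (A,hash)→1240 …(+2); best=880 via (B,hash)
  {BC}: card=300; try (B,nl_idx)→650, (C,hash)→720, (C,nl_idx)→720, (B,hash)→820, (B,merge)→820, (C,merge)→830 …(+2); best=650 via (B,nl_idx)
  {AC}: card=400; try (C,hash)→760, (A,nl_idx)→800, (C,nl_idx)→960, (A,merge)→1040, (C,merge)→1070, (A,hash)→1220 …(+2); best=760 via (C,hash)
  {ABC}: card=300; try (B,hash)→1880, (A,hash)→2070, (C,hash)→2080, (A,nl_idx)→3050, (B,nl_idx)→3460, (A,merge)→4290 …(+6); best=1880 via (B,hash)

1880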